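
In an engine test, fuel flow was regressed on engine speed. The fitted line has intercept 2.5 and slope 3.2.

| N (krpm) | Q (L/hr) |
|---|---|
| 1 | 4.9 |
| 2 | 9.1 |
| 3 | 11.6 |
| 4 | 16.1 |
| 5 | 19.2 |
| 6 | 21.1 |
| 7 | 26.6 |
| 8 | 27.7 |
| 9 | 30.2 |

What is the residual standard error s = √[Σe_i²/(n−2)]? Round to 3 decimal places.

N=1: Q̂ = 2.5 + 3.2·1 = 5.7; e = 4.9 − 5.7 = -0.8
N=2: Q̂ = 2.5 + 3.2·2 = 8.9; e = 9.1 − 8.9 = 0.2
N=3: Q̂ = 2.5 + 3.2·3 = 12.1; e = 11.6 − 12.1 = -0.5
N=4: Q̂ = 2.5 + 3.2·4 = 15.3; e = 16.1 − 15.3 = 0.8
N=5: Q̂ = 2.5 + 3.2·5 = 18.5; e = 19.2 − 18.5 = 0.7
N=6: Q̂ = 2.5 + 3.2·6 = 21.7; e = 21.1 − 21.7 = -0.6
N=7: Q̂ = 2.5 + 3.2·7 = 24.9; e = 26.6 − 24.9 = 1.7
N=8: Q̂ = 2.5 + 3.2·8 = 28.1; e = 27.7 − 28.1 = -0.4
N=9: Q̂ = 2.5 + 3.2·9 = 31.3; e = 30.2 − 31.3 = -1.1
SSE = 0.64 + 0.04 + 0.25 + 0.64 + 0.49 + 0.36 + 2.89 + 0.16 + 1.21 = 6.68
s = √(6.68/7) = √0.954286 ≈ 0.977

s = 0.977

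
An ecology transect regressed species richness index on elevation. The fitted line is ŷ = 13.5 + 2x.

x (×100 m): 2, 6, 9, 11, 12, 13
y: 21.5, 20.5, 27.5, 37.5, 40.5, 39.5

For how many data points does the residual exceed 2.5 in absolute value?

4

x=2: ŷ = 13.5 + 2·2 = 17.5; e = 21.5 − 17.5 = 4
x=6: ŷ = 13.5 + 2·6 = 25.5; e = 20.5 − 25.5 = -5
x=9: ŷ = 13.5 + 2·9 = 31.5; e = 27.5 − 31.5 = -4
x=11: ŷ = 13.5 + 2·11 = 35.5; e = 37.5 − 35.5 = 2
x=12: ŷ = 13.5 + 2·12 = 37.5; e = 40.5 − 37.5 = 3
x=13: ŷ = 13.5 + 2·13 = 39.5; e = 39.5 − 39.5 = 0
|e| > 2.5: x=2 (|e|=4), x=6 (|e|=5), x=9 (|e|=4), x=12 (|e|=3) → 4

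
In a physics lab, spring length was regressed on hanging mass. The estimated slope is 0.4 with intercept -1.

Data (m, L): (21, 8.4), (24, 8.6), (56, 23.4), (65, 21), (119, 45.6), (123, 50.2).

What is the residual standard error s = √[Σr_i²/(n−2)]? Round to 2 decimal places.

s = 2.55

m=21: L̂ = -1 + 0.4·21 = 7.4; r = 8.4 − 7.4 = 1
m=24: L̂ = -1 + 0.4·24 = 8.6; r = 8.6 − 8.6 = 0
m=56: L̂ = -1 + 0.4·56 = 21.4; r = 23.4 − 21.4 = 2
m=65: L̂ = -1 + 0.4·65 = 25; r = 21 − 25 = -4
m=119: L̂ = -1 + 0.4·119 = 46.6; r = 45.6 − 46.6 = -1
m=123: L̂ = -1 + 0.4·123 = 48.2; r = 50.2 − 48.2 = 2
SSE = 1 + 0 + 4 + 16 + 1 + 4 = 26
s = √(26/4) = √6.5 ≈ 2.55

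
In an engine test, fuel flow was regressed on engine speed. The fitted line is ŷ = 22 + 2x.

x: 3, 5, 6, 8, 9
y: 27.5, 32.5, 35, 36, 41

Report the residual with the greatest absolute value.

r = -2

x=3: ŷ = 22 + 2·3 = 28; r = 27.5 − 28 = -0.5
x=5: ŷ = 22 + 2·5 = 32; r = 32.5 − 32 = 0.5
x=6: ŷ = 22 + 2·6 = 34; r = 35 − 34 = 1
x=8: ŷ = 22 + 2·8 = 38; r = 36 − 38 = -2
x=9: ŷ = 22 + 2·9 = 40; r = 41 − 40 = 1
Largest |r| is 2 at x = 8, residual -2.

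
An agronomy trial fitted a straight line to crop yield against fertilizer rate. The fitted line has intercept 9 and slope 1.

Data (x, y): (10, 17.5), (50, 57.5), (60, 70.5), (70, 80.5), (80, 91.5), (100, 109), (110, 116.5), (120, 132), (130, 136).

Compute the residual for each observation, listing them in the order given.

-1.5, -1.5, 1.5, 1.5, 2.5, 0, -2.5, 3, -3

x=10: ŷ = 9 + 10 = 19; e = 17.5 − 19 = -1.5
x=50: ŷ = 9 + 50 = 59; e = 57.5 − 59 = -1.5
x=60: ŷ = 9 + 60 = 69; e = 70.5 − 69 = 1.5
x=70: ŷ = 9 + 70 = 79; e = 80.5 − 79 = 1.5
x=80: ŷ = 9 + 80 = 89; e = 91.5 − 89 = 2.5
x=100: ŷ = 9 + 100 = 109; e = 109 − 109 = 0
x=110: ŷ = 9 + 110 = 119; e = 116.5 − 119 = -2.5
x=120: ŷ = 9 + 120 = 129; e = 132 − 129 = 3
x=130: ŷ = 9 + 130 = 139; e = 136 − 139 = -3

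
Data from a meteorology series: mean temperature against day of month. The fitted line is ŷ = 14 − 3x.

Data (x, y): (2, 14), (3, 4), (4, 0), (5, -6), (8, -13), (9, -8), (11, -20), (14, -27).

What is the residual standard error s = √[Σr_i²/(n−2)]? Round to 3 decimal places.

s = 4.123

x=2: ŷ = 14 − 3·2 = 8; r = 14 − 8 = 6
x=3: ŷ = 14 − 3·3 = 5; r = 4 − 5 = -1
x=4: ŷ = 14 − 3·4 = 2; r = 0 − 2 = -2
x=5: ŷ = 14 − 3·5 = -1; r = -6 − (-1) = -5
x=8: ŷ = 14 − 3·8 = -10; r = -13 − (-10) = -3
x=9: ŷ = 14 − 3·9 = -13; r = -8 − (-13) = 5
x=11: ŷ = 14 − 3·11 = -19; r = -20 − (-19) = -1
x=14: ŷ = 14 − 3·14 = -28; r = -27 − (-28) = 1
SSE = 36 + 1 + 4 + 25 + 9 + 25 + 1 + 1 = 102
s = √(102/6) = √17 ≈ 4.123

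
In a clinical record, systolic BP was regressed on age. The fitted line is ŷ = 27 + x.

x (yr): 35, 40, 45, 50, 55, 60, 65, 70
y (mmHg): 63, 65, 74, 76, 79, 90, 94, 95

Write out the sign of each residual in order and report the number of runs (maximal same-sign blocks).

x=35: ŷ = 27 + 35 = 62; e = 63 − 62 = 1
x=40: ŷ = 27 + 40 = 67; e = 65 − 67 = -2
x=45: ŷ = 27 + 45 = 72; e = 74 − 72 = 2
x=50: ŷ = 27 + 50 = 77; e = 76 − 77 = -1
x=55: ŷ = 27 + 55 = 82; e = 79 − 82 = -3
x=60: ŷ = 27 + 60 = 87; e = 90 − 87 = 3
x=65: ŷ = 27 + 65 = 92; e = 94 − 92 = 2
x=70: ŷ = 27 + 70 = 97; e = 95 − 97 = -2
Signs: + − + − − + + −
Runs: +×1, −×1, +×1, −×2, +×2, −×1 → 6

6 runs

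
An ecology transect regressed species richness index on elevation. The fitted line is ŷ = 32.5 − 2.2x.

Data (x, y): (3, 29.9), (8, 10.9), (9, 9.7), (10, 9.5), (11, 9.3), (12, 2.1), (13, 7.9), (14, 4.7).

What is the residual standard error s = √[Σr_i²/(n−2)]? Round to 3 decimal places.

x=3: ŷ = 32.5 − 2.2·3 = 25.9; r = 29.9 − 25.9 = 4
x=8: ŷ = 32.5 − 2.2·8 = 14.9; r = 10.9 − 14.9 = -4
x=9: ŷ = 32.5 − 2.2·9 = 12.7; r = 9.7 − 12.7 = -3
x=10: ŷ = 32.5 − 2.2·10 = 10.5; r = 9.5 − 10.5 = -1
x=11: ŷ = 32.5 − 2.2·11 = 8.3; r = 9.3 − 8.3 = 1
x=12: ŷ = 32.5 − 2.2·12 = 6.1; r = 2.1 − 6.1 = -4
x=13: ŷ = 32.5 − 2.2·13 = 3.9; r = 7.9 − 3.9 = 4
x=14: ŷ = 32.5 − 2.2·14 = 1.7; r = 4.7 − 1.7 = 3
SSE = 16 + 16 + 9 + 1 + 1 + 16 + 16 + 9 = 84
s = √(84/6) = √14 ≈ 3.742

s = 3.742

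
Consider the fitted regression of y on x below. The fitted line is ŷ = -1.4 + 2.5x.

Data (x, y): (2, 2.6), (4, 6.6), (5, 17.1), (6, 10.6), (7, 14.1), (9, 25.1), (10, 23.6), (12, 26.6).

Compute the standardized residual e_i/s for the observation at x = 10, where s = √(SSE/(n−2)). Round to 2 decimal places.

x=2: ŷ = -1.4 + 2.5·2 = 3.6; e = 2.6 − 3.6 = -1
x=4: ŷ = -1.4 + 2.5·4 = 8.6; e = 6.6 − 8.6 = -2
x=5: ŷ = -1.4 + 2.5·5 = 11.1; e = 17.1 − 11.1 = 6
x=6: ŷ = -1.4 + 2.5·6 = 13.6; e = 10.6 − 13.6 = -3
x=7: ŷ = -1.4 + 2.5·7 = 16.1; e = 14.1 − 16.1 = -2
x=9: ŷ = -1.4 + 2.5·9 = 21.1; e = 25.1 − 21.1 = 4
x=10: ŷ = -1.4 + 2.5·10 = 23.6; e = 23.6 − 23.6 = 0
x=12: ŷ = -1.4 + 2.5·12 = 28.6; e = 26.6 − 28.6 = -2
SSE = 1 + 4 + 36 + 9 + 4 + 16 + 0 + 4 = 74
s = √(74/6) = 3.51188
e/s = 0 / 3.51188 = 0.00

0.00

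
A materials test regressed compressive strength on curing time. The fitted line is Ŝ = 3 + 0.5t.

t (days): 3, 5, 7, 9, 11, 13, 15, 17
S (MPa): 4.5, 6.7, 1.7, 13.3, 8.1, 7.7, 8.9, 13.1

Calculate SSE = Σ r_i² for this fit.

t=3: Ŝ = 3 + 0.5·3 = 4.5; r = 4.5 − 4.5 = 0
t=5: Ŝ = 3 + 0.5·5 = 5.5; r = 6.7 − 5.5 = 1.2
t=7: Ŝ = 3 + 0.5·7 = 6.5; r = 1.7 − 6.5 = -4.8
t=9: Ŝ = 3 + 0.5·9 = 7.5; r = 13.3 − 7.5 = 5.8
t=11: Ŝ = 3 + 0.5·11 = 8.5; r = 8.1 − 8.5 = -0.4
t=13: Ŝ = 3 + 0.5·13 = 9.5; r = 7.7 − 9.5 = -1.8
t=15: Ŝ = 3 + 0.5·15 = 10.5; r = 8.9 − 10.5 = -1.6
t=17: Ŝ = 3 + 0.5·17 = 11.5; r = 13.1 − 11.5 = 1.6
SSE = 0 + 1.44 + 23.04 + 33.64 + 0.16 + 3.24 + 2.56 + 2.56 = 66.64

SSE = 66.64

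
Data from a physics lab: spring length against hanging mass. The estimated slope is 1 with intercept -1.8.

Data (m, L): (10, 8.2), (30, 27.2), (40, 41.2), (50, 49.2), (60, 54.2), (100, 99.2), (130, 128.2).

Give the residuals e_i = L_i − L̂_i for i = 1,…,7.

0, -1, 3, 1, -4, 1, 0

m=10: L̂ = -1.8 + 10 = 8.2; e = 8.2 − 8.2 = 0
m=30: L̂ = -1.8 + 30 = 28.2; e = 27.2 − 28.2 = -1
m=40: L̂ = -1.8 + 40 = 38.2; e = 41.2 − 38.2 = 3
m=50: L̂ = -1.8 + 50 = 48.2; e = 49.2 − 48.2 = 1
m=60: L̂ = -1.8 + 60 = 58.2; e = 54.2 − 58.2 = -4
m=100: L̂ = -1.8 + 100 = 98.2; e = 99.2 − 98.2 = 1
m=130: L̂ = -1.8 + 130 = 128.2; e = 128.2 − 128.2 = 0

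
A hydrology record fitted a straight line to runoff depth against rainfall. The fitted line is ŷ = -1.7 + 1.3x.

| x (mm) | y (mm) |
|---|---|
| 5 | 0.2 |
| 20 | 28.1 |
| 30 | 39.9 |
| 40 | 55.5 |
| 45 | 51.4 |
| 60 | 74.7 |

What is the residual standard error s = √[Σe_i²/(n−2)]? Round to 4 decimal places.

x=5: ŷ = -1.7 + 1.3·5 = 4.8; e = 0.2 − 4.8 = -4.6
x=20: ŷ = -1.7 + 1.3·20 = 24.3; e = 28.1 − 24.3 = 3.8
x=30: ŷ = -1.7 + 1.3·30 = 37.3; e = 39.9 − 37.3 = 2.6
x=40: ŷ = -1.7 + 1.3·40 = 50.3; e = 55.5 − 50.3 = 5.2
x=45: ŷ = -1.7 + 1.3·45 = 56.8; e = 51.4 − 56.8 = -5.4
x=60: ŷ = -1.7 + 1.3·60 = 76.3; e = 74.7 − 76.3 = -1.6
SSE = 21.16 + 14.44 + 6.76 + 27.04 + 29.16 + 2.56 = 101.12
s = √(101.12/4) = √25.28 ≈ 5.0279

s = 5.0279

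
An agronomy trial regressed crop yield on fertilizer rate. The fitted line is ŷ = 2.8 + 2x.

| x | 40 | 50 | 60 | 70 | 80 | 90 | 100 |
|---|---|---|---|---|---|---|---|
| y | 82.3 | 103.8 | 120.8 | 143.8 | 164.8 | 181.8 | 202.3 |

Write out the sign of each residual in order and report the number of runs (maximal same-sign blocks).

5 runs

x=40: ŷ = 2.8 + 2·40 = 82.8; e = 82.3 − 82.8 = -0.5
x=50: ŷ = 2.8 + 2·50 = 102.8; e = 103.8 − 102.8 = 1
x=60: ŷ = 2.8 + 2·60 = 122.8; e = 120.8 − 122.8 = -2
x=70: ŷ = 2.8 + 2·70 = 142.8; e = 143.8 − 142.8 = 1
x=80: ŷ = 2.8 + 2·80 = 162.8; e = 164.8 − 162.8 = 2
x=90: ŷ = 2.8 + 2·90 = 182.8; e = 181.8 − 182.8 = -1
x=100: ŷ = 2.8 + 2·100 = 202.8; e = 202.3 − 202.8 = -0.5
Signs: − + − + + − −
Runs: −×1, +×1, −×1, +×2, −×2 → 5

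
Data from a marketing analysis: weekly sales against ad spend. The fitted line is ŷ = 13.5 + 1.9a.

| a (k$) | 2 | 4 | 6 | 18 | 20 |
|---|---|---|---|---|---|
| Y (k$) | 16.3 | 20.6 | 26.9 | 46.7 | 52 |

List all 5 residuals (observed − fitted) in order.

a=2: ŷ = 13.5 + 1.9·2 = 17.3; e = 16.3 − 17.3 = -1
a=4: ŷ = 13.5 + 1.9·4 = 21.1; e = 20.6 − 21.1 = -0.5
a=6: ŷ = 13.5 + 1.9·6 = 24.9; e = 26.9 − 24.9 = 2
a=18: ŷ = 13.5 + 1.9·18 = 47.7; e = 46.7 − 47.7 = -1
a=20: ŷ = 13.5 + 1.9·20 = 51.5; e = 52 − 51.5 = 0.5

-1, -0.5, 2, -1, 0.5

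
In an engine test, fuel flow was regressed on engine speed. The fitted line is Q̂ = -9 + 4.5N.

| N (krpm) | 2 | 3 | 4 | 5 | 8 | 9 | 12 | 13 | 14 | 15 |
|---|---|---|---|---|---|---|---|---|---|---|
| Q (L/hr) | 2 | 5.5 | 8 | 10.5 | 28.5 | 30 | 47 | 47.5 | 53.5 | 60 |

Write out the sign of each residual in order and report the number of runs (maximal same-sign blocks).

7 runs

N=2: Q̂ = -9 + 4.5·2 = 0; e = 2 − 0 = 2
N=3: Q̂ = -9 + 4.5·3 = 4.5; e = 5.5 − 4.5 = 1
N=4: Q̂ = -9 + 4.5·4 = 9; e = 8 − 9 = -1
N=5: Q̂ = -9 + 4.5·5 = 13.5; e = 10.5 − 13.5 = -3
N=8: Q̂ = -9 + 4.5·8 = 27; e = 28.5 − 27 = 1.5
N=9: Q̂ = -9 + 4.5·9 = 31.5; e = 30 − 31.5 = -1.5
N=12: Q̂ = -9 + 4.5·12 = 45; e = 47 − 45 = 2
N=13: Q̂ = -9 + 4.5·13 = 49.5; e = 47.5 − 49.5 = -2
N=14: Q̂ = -9 + 4.5·14 = 54; e = 53.5 − 54 = -0.5
N=15: Q̂ = -9 + 4.5·15 = 58.5; e = 60 − 58.5 = 1.5
Signs: + + − − + − + − − +
Runs: +×2, −×2, +×1, −×1, +×1, −×2, +×1 → 7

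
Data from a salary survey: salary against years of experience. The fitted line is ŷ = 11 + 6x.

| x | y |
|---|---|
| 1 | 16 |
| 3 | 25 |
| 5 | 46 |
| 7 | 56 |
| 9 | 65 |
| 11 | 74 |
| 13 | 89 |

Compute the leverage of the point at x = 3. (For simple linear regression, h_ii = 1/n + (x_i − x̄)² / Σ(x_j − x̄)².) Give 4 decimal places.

x̄ = (1 + 3 + 5 + 7 + 9 + 11 + 13)/7 = 7
Σ(x − x̄)² = 36 + 16 + 4 + 0 + 4 + 16 + 36 = 112
h = 1/7 + (-4)²/112 = 0.142857 + 0.142857 = 0.2857

h = 0.2857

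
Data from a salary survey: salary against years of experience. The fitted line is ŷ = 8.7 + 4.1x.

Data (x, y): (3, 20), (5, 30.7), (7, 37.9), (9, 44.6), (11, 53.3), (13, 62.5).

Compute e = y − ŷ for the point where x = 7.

e = 0.5

ŷ = 8.7 + 4.1·7 = 37.4
e = 37.9 − 37.4 = 0.5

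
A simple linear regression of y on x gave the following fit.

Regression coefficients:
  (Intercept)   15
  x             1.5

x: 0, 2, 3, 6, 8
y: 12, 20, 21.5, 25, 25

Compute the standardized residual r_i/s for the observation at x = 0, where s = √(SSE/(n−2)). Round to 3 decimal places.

x=0: ŷ = 15 + 1.5·0 = 15; r = 12 − 15 = -3
x=2: ŷ = 15 + 1.5·2 = 18; r = 20 − 18 = 2
x=3: ŷ = 15 + 1.5·3 = 19.5; r = 21.5 − 19.5 = 2
x=6: ŷ = 15 + 1.5·6 = 24; r = 25 − 24 = 1
x=8: ŷ = 15 + 1.5·8 = 27; r = 25 − 27 = -2
SSE = 9 + 4 + 4 + 1 + 4 = 22
s = √(22/3) = 2.70801
r/s = -3 / 2.70801 = -1.108

-1.108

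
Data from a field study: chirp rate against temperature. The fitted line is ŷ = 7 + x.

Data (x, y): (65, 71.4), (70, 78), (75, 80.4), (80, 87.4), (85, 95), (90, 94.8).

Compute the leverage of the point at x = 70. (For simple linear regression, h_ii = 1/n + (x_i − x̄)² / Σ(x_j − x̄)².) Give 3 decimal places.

x̄ = (65 + 70 + 75 + 80 + 85 + 90)/6 = 77.5
Σ(x − x̄)² = 156.25 + 56.25 + 6.25 + 6.25 + 56.25 + 156.25 = 437.5
h = 1/6 + (-7.5)²/437.5 = 0.166667 + 0.128571 = 0.295

h = 0.295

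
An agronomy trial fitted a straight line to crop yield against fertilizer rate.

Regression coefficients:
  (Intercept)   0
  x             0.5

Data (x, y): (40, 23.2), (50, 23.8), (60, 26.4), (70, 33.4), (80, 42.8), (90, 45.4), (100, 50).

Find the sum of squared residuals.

SSE = 35.2

x=40: ŷ = 0.5·40 = 20; r = 23.2 − 20 = 3.2
x=50: ŷ = 0.5·50 = 25; r = 23.8 − 25 = -1.2
x=60: ŷ = 0.5·60 = 30; r = 26.4 − 30 = -3.6
x=70: ŷ = 0.5·70 = 35; r = 33.4 − 35 = -1.6
x=80: ŷ = 0.5·80 = 40; r = 42.8 − 40 = 2.8
x=90: ŷ = 0.5·90 = 45; r = 45.4 − 45 = 0.4
x=100: ŷ = 0.5·100 = 50; r = 50 − 50 = 0
SSE = 10.24 + 1.44 + 12.96 + 2.56 + 7.84 + 0.16 + 0 = 35.2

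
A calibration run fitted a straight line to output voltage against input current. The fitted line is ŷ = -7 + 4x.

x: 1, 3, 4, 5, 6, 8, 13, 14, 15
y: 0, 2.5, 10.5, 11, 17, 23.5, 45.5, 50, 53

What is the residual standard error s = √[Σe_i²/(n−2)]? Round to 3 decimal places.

s = 1.890

x=1: ŷ = -7 + 4·1 = -3; e = 0 − (-3) = 3
x=3: ŷ = -7 + 4·3 = 5; e = 2.5 − 5 = -2.5
x=4: ŷ = -7 + 4·4 = 9; e = 10.5 − 9 = 1.5
x=5: ŷ = -7 + 4·5 = 13; e = 11 − 13 = -2
x=6: ŷ = -7 + 4·6 = 17; e = 17 − 17 = 0
x=8: ŷ = -7 + 4·8 = 25; e = 23.5 − 25 = -1.5
x=13: ŷ = -7 + 4·13 = 45; e = 45.5 − 45 = 0.5
x=14: ŷ = -7 + 4·14 = 49; e = 50 − 49 = 1
x=15: ŷ = -7 + 4·15 = 53; e = 53 − 53 = 0
SSE = 9 + 6.25 + 2.25 + 4 + 0 + 2.25 + 0.25 + 1 + 0 = 25
s = √(25/7) = √3.57143 ≈ 1.890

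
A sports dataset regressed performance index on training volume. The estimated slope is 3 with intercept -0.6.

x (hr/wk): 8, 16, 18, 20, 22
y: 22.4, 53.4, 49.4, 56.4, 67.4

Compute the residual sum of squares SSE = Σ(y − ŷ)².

x=8: ŷ = -0.6 + 3·8 = 23.4; r = 22.4 − 23.4 = -1
x=16: ŷ = -0.6 + 3·16 = 47.4; r = 53.4 − 47.4 = 6
x=18: ŷ = -0.6 + 3·18 = 53.4; r = 49.4 − 53.4 = -4
x=20: ŷ = -0.6 + 3·20 = 59.4; r = 56.4 − 59.4 = -3
x=22: ŷ = -0.6 + 3·22 = 65.4; r = 67.4 − 65.4 = 2
SSE = 1 + 36 + 16 + 9 + 4 = 66

SSE = 66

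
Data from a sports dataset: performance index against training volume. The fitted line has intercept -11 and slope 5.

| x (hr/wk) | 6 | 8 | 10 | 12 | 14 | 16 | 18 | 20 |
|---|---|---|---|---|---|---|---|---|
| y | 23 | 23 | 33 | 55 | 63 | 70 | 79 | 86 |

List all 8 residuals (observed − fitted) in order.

4, -6, -6, 6, 4, 1, 0, -3

x=6: ŷ = -11 + 5·6 = 19; r = 23 − 19 = 4
x=8: ŷ = -11 + 5·8 = 29; r = 23 − 29 = -6
x=10: ŷ = -11 + 5·10 = 39; r = 33 − 39 = -6
x=12: ŷ = -11 + 5·12 = 49; r = 55 − 49 = 6
x=14: ŷ = -11 + 5·14 = 59; r = 63 − 59 = 4
x=16: ŷ = -11 + 5·16 = 69; r = 70 − 69 = 1
x=18: ŷ = -11 + 5·18 = 79; r = 79 − 79 = 0
x=20: ŷ = -11 + 5·20 = 89; r = 86 − 89 = -3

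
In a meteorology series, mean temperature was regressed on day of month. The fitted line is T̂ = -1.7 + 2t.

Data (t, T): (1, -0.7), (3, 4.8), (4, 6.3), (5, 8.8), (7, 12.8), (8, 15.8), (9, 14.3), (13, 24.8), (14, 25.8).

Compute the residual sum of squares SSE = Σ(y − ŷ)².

SSE = 8.5

t=1: T̂ = -1.7 + 2·1 = 0.3; e = -0.7 − 0.3 = -1
t=3: T̂ = -1.7 + 2·3 = 4.3; e = 4.8 − 4.3 = 0.5
t=4: T̂ = -1.7 + 2·4 = 6.3; e = 6.3 − 6.3 = 0
t=5: T̂ = -1.7 + 2·5 = 8.3; e = 8.8 − 8.3 = 0.5
t=7: T̂ = -1.7 + 2·7 = 12.3; e = 12.8 − 12.3 = 0.5
t=8: T̂ = -1.7 + 2·8 = 14.3; e = 15.8 − 14.3 = 1.5
t=9: T̂ = -1.7 + 2·9 = 16.3; e = 14.3 − 16.3 = -2
t=13: T̂ = -1.7 + 2·13 = 24.3; e = 24.8 − 24.3 = 0.5
t=14: T̂ = -1.7 + 2·14 = 26.3; e = 25.8 − 26.3 = -0.5
SSE = 1 + 0.25 + 0 + 0.25 + 0.25 + 2.25 + 4 + 0.25 + 0.25 = 8.5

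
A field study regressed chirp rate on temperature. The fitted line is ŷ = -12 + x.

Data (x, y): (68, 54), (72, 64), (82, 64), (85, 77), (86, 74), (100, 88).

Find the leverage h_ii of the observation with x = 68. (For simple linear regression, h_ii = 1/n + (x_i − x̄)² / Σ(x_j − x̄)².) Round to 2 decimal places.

x̄ = (68 + 72 + 82 + 85 + 86 + 100)/6 = 82.1667
Σ(x − x̄)² = 200.694 + 103.361 + 0.0277778 + 8.02778 + 14.6944 + 318.028 = 644.833
h = 1/6 + (-14.1667)²/644.833 = 0.166667 + 0.311235 = 0.48

h = 0.48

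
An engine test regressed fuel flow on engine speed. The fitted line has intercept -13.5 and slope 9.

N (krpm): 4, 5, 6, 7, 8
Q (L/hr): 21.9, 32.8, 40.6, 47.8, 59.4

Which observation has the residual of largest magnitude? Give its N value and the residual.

N = 7, r = -1.7

N=4: ŷ = -13.5 + 9·4 = 22.5; r = 21.9 − 22.5 = -0.6
N=5: ŷ = -13.5 + 9·5 = 31.5; r = 32.8 − 31.5 = 1.3
N=6: ŷ = -13.5 + 9·6 = 40.5; r = 40.6 − 40.5 = 0.1
N=7: ŷ = -13.5 + 9·7 = 49.5; r = 47.8 − 49.5 = -1.7
N=8: ŷ = -13.5 + 9·8 = 58.5; r = 59.4 − 58.5 = 0.9
Largest |r| is 1.7 at N = 7, residual -1.7.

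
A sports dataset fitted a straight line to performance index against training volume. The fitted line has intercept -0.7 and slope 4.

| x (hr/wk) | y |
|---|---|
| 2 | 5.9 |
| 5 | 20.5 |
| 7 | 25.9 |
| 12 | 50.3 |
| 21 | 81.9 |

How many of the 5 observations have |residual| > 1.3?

4

x=2: ŷ = -0.7 + 4·2 = 7.3; r = 5.9 − 7.3 = -1.4
x=5: ŷ = -0.7 + 4·5 = 19.3; r = 20.5 − 19.3 = 1.2
x=7: ŷ = -0.7 + 4·7 = 27.3; r = 25.9 − 27.3 = -1.4
x=12: ŷ = -0.7 + 4·12 = 47.3; r = 50.3 − 47.3 = 3
x=21: ŷ = -0.7 + 4·21 = 83.3; r = 81.9 − 83.3 = -1.4
|r| > 1.3: x=2 (|r|=1.4), x=7 (|r|=1.4), x=12 (|r|=3), x=21 (|r|=1.4) → 4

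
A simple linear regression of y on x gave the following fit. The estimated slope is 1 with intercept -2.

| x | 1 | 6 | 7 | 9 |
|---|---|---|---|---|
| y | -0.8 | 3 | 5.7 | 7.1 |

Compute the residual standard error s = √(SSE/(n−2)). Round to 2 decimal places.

s = 0.88

x=1: ŷ = -2 + 1 = -1; e = -0.8 − (-1) = 0.2
x=6: ŷ = -2 + 6 = 4; e = 3 − 4 = -1
x=7: ŷ = -2 + 7 = 5; e = 5.7 − 5 = 0.7
x=9: ŷ = -2 + 9 = 7; e = 7.1 − 7 = 0.1
SSE = 0.04 + 1 + 0.49 + 0.01 = 1.54
s = √(1.54/2) = √0.77 ≈ 0.88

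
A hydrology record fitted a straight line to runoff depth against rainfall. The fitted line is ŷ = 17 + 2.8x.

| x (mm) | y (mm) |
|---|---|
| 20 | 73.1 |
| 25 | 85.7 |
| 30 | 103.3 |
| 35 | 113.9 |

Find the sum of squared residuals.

x=20: ŷ = 17 + 2.8·20 = 73; e = 73.1 − 73 = 0.1
x=25: ŷ = 17 + 2.8·25 = 87; e = 85.7 − 87 = -1.3
x=30: ŷ = 17 + 2.8·30 = 101; e = 103.3 − 101 = 2.3
x=35: ŷ = 17 + 2.8·35 = 115; e = 113.9 − 115 = -1.1
SSE = 0.01 + 1.69 + 5.29 + 1.21 = 8.2

SSE = 8.2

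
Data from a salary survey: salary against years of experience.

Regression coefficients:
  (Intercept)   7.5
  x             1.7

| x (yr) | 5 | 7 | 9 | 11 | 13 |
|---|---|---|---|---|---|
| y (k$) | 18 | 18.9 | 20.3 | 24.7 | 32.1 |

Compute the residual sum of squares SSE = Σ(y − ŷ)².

x=5: ŷ = 7.5 + 1.7·5 = 16; e = 18 − 16 = 2
x=7: ŷ = 7.5 + 1.7·7 = 19.4; e = 18.9 − 19.4 = -0.5
x=9: ŷ = 7.5 + 1.7·9 = 22.8; e = 20.3 − 22.8 = -2.5
x=11: ŷ = 7.5 + 1.7·11 = 26.2; e = 24.7 − 26.2 = -1.5
x=13: ŷ = 7.5 + 1.7·13 = 29.6; e = 32.1 − 29.6 = 2.5
SSE = 4 + 0.25 + 6.25 + 2.25 + 6.25 = 19

SSE = 19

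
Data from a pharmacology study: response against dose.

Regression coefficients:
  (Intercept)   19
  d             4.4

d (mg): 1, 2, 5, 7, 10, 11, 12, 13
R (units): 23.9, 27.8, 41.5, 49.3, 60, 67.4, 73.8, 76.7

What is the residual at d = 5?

R̂ = 19 + 4.4·5 = 41
e = 41.5 − 41 = 0.5

e = 0.5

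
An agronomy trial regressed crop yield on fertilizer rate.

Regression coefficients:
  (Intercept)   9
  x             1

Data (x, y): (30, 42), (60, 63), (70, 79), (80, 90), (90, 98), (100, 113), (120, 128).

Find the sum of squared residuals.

x=30: ŷ = 9 + 30 = 39; e = 42 − 39 = 3
x=60: ŷ = 9 + 60 = 69; e = 63 − 69 = -6
x=70: ŷ = 9 + 70 = 79; e = 79 − 79 = 0
x=80: ŷ = 9 + 80 = 89; e = 90 − 89 = 1
x=90: ŷ = 9 + 90 = 99; e = 98 − 99 = -1
x=100: ŷ = 9 + 100 = 109; e = 113 − 109 = 4
x=120: ŷ = 9 + 120 = 129; e = 128 − 129 = -1
SSE = 9 + 36 + 0 + 1 + 1 + 16 + 1 = 64

SSE = 64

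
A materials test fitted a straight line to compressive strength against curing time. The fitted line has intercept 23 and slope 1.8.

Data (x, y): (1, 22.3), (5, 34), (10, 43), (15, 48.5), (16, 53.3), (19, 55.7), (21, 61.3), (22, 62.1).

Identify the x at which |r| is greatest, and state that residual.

x=1: ŷ = 23 + 1.8·1 = 24.8; r = 22.3 − 24.8 = -2.5
x=5: ŷ = 23 + 1.8·5 = 32; r = 34 − 32 = 2
x=10: ŷ = 23 + 1.8·10 = 41; r = 43 − 41 = 2
x=15: ŷ = 23 + 1.8·15 = 50; r = 48.5 − 50 = -1.5
x=16: ŷ = 23 + 1.8·16 = 51.8; r = 53.3 − 51.8 = 1.5
x=19: ŷ = 23 + 1.8·19 = 57.2; r = 55.7 − 57.2 = -1.5
x=21: ŷ = 23 + 1.8·21 = 60.8; r = 61.3 − 60.8 = 0.5
x=22: ŷ = 23 + 1.8·22 = 62.6; r = 62.1 − 62.6 = -0.5
Largest |r| is 2.5 at x = 1, residual -2.5.

x = 1, r = -2.5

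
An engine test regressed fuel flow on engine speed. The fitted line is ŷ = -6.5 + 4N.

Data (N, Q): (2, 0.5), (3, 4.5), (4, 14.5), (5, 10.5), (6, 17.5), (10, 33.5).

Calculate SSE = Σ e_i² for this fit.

SSE = 36

N=2: ŷ = -6.5 + 4·2 = 1.5; e = 0.5 − 1.5 = -1
N=3: ŷ = -6.5 + 4·3 = 5.5; e = 4.5 − 5.5 = -1
N=4: ŷ = -6.5 + 4·4 = 9.5; e = 14.5 − 9.5 = 5
N=5: ŷ = -6.5 + 4·5 = 13.5; e = 10.5 − 13.5 = -3
N=6: ŷ = -6.5 + 4·6 = 17.5; e = 17.5 − 17.5 = 0
N=10: ŷ = -6.5 + 4·10 = 33.5; e = 33.5 − 33.5 = 0
SSE = 1 + 1 + 25 + 9 + 0 + 0 = 36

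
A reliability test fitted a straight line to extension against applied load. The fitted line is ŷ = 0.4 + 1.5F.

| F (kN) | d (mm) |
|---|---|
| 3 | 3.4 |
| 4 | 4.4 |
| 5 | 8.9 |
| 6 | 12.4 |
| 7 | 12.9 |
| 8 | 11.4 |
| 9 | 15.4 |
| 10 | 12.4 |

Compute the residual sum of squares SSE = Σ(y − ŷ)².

SSE = 32.5

F=3: ŷ = 0.4 + 1.5·3 = 4.9; r = 3.4 − 4.9 = -1.5
F=4: ŷ = 0.4 + 1.5·4 = 6.4; r = 4.4 − 6.4 = -2
F=5: ŷ = 0.4 + 1.5·5 = 7.9; r = 8.9 − 7.9 = 1
F=6: ŷ = 0.4 + 1.5·6 = 9.4; r = 12.4 − 9.4 = 3
F=7: ŷ = 0.4 + 1.5·7 = 10.9; r = 12.9 − 10.9 = 2
F=8: ŷ = 0.4 + 1.5·8 = 12.4; r = 11.4 − 12.4 = -1
F=9: ŷ = 0.4 + 1.5·9 = 13.9; r = 15.4 − 13.9 = 1.5
F=10: ŷ = 0.4 + 1.5·10 = 15.4; r = 12.4 − 15.4 = -3
SSE = 2.25 + 4 + 1 + 9 + 4 + 1 + 2.25 + 9 = 32.5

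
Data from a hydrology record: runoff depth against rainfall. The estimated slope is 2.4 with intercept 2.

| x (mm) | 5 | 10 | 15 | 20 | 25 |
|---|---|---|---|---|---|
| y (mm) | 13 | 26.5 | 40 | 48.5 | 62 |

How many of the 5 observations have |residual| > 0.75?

x=5: ŷ = 2 + 2.4·5 = 14; r = 13 − 14 = -1
x=10: ŷ = 2 + 2.4·10 = 26; r = 26.5 − 26 = 0.5
x=15: ŷ = 2 + 2.4·15 = 38; r = 40 − 38 = 2
x=20: ŷ = 2 + 2.4·20 = 50; r = 48.5 − 50 = -1.5
x=25: ŷ = 2 + 2.4·25 = 62; r = 62 − 62 = 0
|r| > 0.75: x=5 (|r|=1), x=15 (|r|=2), x=20 (|r|=1.5) → 3

3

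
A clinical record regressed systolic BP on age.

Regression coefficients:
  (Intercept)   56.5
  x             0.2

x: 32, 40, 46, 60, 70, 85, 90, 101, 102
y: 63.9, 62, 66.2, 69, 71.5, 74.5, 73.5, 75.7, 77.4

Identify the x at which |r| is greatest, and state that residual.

x = 40, r = -2.5

x=32: ŷ = 56.5 + 0.2·32 = 62.9; r = 63.9 − 62.9 = 1
x=40: ŷ = 56.5 + 0.2·40 = 64.5; r = 62 − 64.5 = -2.5
x=46: ŷ = 56.5 + 0.2·46 = 65.7; r = 66.2 − 65.7 = 0.5
x=60: ŷ = 56.5 + 0.2·60 = 68.5; r = 69 − 68.5 = 0.5
x=70: ŷ = 56.5 + 0.2·70 = 70.5; r = 71.5 − 70.5 = 1
x=85: ŷ = 56.5 + 0.2·85 = 73.5; r = 74.5 − 73.5 = 1
x=90: ŷ = 56.5 + 0.2·90 = 74.5; r = 73.5 − 74.5 = -1
x=101: ŷ = 56.5 + 0.2·101 = 76.7; r = 75.7 − 76.7 = -1
x=102: ŷ = 56.5 + 0.2·102 = 76.9; r = 77.4 − 76.9 = 0.5
Largest |r| is 2.5 at x = 40, residual -2.5.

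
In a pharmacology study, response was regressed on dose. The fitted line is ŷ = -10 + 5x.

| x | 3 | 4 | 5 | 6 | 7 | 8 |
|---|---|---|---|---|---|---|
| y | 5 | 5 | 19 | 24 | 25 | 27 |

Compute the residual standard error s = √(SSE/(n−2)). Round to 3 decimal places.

s = 4.062

x=3: ŷ = -10 + 5·3 = 5; e = 5 − 5 = 0
x=4: ŷ = -10 + 5·4 = 10; e = 5 − 10 = -5
x=5: ŷ = -10 + 5·5 = 15; e = 19 − 15 = 4
x=6: ŷ = -10 + 5·6 = 20; e = 24 − 20 = 4
x=7: ŷ = -10 + 5·7 = 25; e = 25 − 25 = 0
x=8: ŷ = -10 + 5·8 = 30; e = 27 − 30 = -3
SSE = 0 + 25 + 16 + 16 + 0 + 9 = 66
s = √(66/4) = √16.5 ≈ 4.062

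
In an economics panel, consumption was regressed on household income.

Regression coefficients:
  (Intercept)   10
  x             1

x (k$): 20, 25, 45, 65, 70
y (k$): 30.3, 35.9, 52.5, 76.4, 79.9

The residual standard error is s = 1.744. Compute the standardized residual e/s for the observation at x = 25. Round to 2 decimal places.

ŷ = 10 + 25 = 35
e = 35.9 − 35 = 0.9
e/s = 0.9 / 1.744 = 0.52

0.52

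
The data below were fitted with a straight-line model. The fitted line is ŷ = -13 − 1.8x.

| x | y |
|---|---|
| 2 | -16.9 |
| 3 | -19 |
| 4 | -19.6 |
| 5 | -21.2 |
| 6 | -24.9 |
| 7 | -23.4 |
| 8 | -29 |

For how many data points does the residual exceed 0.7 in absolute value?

4

x=2: ŷ = -13 − 1.8·2 = -16.6; e = -16.9 − (-16.6) = -0.3
x=3: ŷ = -13 − 1.8·3 = -18.4; e = -19 − (-18.4) = -0.6
x=4: ŷ = -13 − 1.8·4 = -20.2; e = -19.6 − (-20.2) = 0.6
x=5: ŷ = -13 − 1.8·5 = -22; e = -21.2 − (-22) = 0.8
x=6: ŷ = -13 − 1.8·6 = -23.8; e = -24.9 − (-23.8) = -1.1
x=7: ŷ = -13 − 1.8·7 = -25.6; e = -23.4 − (-25.6) = 2.2
x=8: ŷ = -13 − 1.8·8 = -27.4; e = -29 − (-27.4) = -1.6
|e| > 0.7: x=5 (|e|=0.8), x=6 (|e|=1.1), x=7 (|e|=2.2), x=8 (|e|=1.6) → 4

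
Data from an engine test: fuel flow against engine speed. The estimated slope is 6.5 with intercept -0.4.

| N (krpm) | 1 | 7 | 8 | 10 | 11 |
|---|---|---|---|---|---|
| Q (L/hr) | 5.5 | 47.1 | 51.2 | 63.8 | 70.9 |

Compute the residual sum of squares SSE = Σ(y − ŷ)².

N=1: Q̂ = -0.4 + 6.5·1 = 6.1; e = 5.5 − 6.1 = -0.6
N=7: Q̂ = -0.4 + 6.5·7 = 45.1; e = 47.1 − 45.1 = 2
N=8: Q̂ = -0.4 + 6.5·8 = 51.6; e = 51.2 − 51.6 = -0.4
N=10: Q̂ = -0.4 + 6.5·10 = 64.6; e = 63.8 − 64.6 = -0.8
N=11: Q̂ = -0.4 + 6.5·11 = 71.1; e = 70.9 − 71.1 = -0.2
SSE = 0.36 + 4 + 0.16 + 0.64 + 0.04 = 5.2

SSE = 5.2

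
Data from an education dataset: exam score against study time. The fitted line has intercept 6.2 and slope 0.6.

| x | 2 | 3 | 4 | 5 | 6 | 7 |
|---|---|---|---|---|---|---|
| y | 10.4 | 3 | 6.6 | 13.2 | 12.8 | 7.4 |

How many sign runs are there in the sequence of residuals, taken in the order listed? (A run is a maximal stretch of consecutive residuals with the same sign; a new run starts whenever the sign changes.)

x=2: ŷ = 6.2 + 0.6·2 = 7.4; e = 10.4 − 7.4 = 3
x=3: ŷ = 6.2 + 0.6·3 = 8; e = 3 − 8 = -5
x=4: ŷ = 6.2 + 0.6·4 = 8.6; e = 6.6 − 8.6 = -2
x=5: ŷ = 6.2 + 0.6·5 = 9.2; e = 13.2 − 9.2 = 4
x=6: ŷ = 6.2 + 0.6·6 = 9.8; e = 12.8 − 9.8 = 3
x=7: ŷ = 6.2 + 0.6·7 = 10.4; e = 7.4 − 10.4 = -3
Signs: + − − + + −
Runs: +×1, −×2, +×2, −×1 → 4

4 runs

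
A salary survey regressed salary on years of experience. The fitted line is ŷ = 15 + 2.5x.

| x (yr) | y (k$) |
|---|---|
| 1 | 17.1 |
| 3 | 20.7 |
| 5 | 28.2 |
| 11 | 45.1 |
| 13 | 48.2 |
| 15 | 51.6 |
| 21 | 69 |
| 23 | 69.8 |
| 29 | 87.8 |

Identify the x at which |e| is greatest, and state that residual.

x=1: ŷ = 15 + 2.5·1 = 17.5; e = 17.1 − 17.5 = -0.4
x=3: ŷ = 15 + 2.5·3 = 22.5; e = 20.7 − 22.5 = -1.8
x=5: ŷ = 15 + 2.5·5 = 27.5; e = 28.2 − 27.5 = 0.7
x=11: ŷ = 15 + 2.5·11 = 42.5; e = 45.1 − 42.5 = 2.6
x=13: ŷ = 15 + 2.5·13 = 47.5; e = 48.2 − 47.5 = 0.7
x=15: ŷ = 15 + 2.5·15 = 52.5; e = 51.6 − 52.5 = -0.9
x=21: ŷ = 15 + 2.5·21 = 67.5; e = 69 − 67.5 = 1.5
x=23: ŷ = 15 + 2.5·23 = 72.5; e = 69.8 − 72.5 = -2.7
x=29: ŷ = 15 + 2.5·29 = 87.5; e = 87.8 − 87.5 = 0.3
Largest |e| is 2.7 at x = 23, residual -2.7.

x = 23, e = -2.7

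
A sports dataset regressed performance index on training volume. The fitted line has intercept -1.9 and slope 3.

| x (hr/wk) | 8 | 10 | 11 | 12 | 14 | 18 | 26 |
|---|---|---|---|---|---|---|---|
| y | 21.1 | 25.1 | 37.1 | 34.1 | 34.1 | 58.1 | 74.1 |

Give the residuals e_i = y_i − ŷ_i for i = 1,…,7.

-1, -3, 6, 0, -6, 6, -2

x=8: ŷ = -1.9 + 3·8 = 22.1; e = 21.1 − 22.1 = -1
x=10: ŷ = -1.9 + 3·10 = 28.1; e = 25.1 − 28.1 = -3
x=11: ŷ = -1.9 + 3·11 = 31.1; e = 37.1 − 31.1 = 6
x=12: ŷ = -1.9 + 3·12 = 34.1; e = 34.1 − 34.1 = 0
x=14: ŷ = -1.9 + 3·14 = 40.1; e = 34.1 − 40.1 = -6
x=18: ŷ = -1.9 + 3·18 = 52.1; e = 58.1 − 52.1 = 6
x=26: ŷ = -1.9 + 3·26 = 76.1; e = 74.1 − 76.1 = -2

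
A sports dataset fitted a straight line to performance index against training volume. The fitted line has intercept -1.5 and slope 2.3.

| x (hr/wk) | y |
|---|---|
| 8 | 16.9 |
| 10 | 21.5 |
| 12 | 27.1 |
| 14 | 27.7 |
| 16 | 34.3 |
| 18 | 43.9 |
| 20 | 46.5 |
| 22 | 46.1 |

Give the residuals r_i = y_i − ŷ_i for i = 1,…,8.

x=8: ŷ = -1.5 + 2.3·8 = 16.9; r = 16.9 − 16.9 = 0
x=10: ŷ = -1.5 + 2.3·10 = 21.5; r = 21.5 − 21.5 = 0
x=12: ŷ = -1.5 + 2.3·12 = 26.1; r = 27.1 − 26.1 = 1
x=14: ŷ = -1.5 + 2.3·14 = 30.7; r = 27.7 − 30.7 = -3
x=16: ŷ = -1.5 + 2.3·16 = 35.3; r = 34.3 − 35.3 = -1
x=18: ŷ = -1.5 + 2.3·18 = 39.9; r = 43.9 − 39.9 = 4
x=20: ŷ = -1.5 + 2.3·20 = 44.5; r = 46.5 − 44.5 = 2
x=22: ŷ = -1.5 + 2.3·22 = 49.1; r = 46.1 − 49.1 = -3

0, 0, 1, -3, -1, 4, 2, -3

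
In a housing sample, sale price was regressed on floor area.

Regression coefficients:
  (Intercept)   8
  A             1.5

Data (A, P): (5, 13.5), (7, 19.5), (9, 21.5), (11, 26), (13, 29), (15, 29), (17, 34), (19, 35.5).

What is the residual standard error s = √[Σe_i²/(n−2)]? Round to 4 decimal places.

A=5: ŷ = 8 + 1.5·5 = 15.5; e = 13.5 − 15.5 = -2
A=7: ŷ = 8 + 1.5·7 = 18.5; e = 19.5 − 18.5 = 1
A=9: ŷ = 8 + 1.5·9 = 21.5; e = 21.5 − 21.5 = 0
A=11: ŷ = 8 + 1.5·11 = 24.5; e = 26 − 24.5 = 1.5
A=13: ŷ = 8 + 1.5·13 = 27.5; e = 29 − 27.5 = 1.5
A=15: ŷ = 8 + 1.5·15 = 30.5; e = 29 − 30.5 = -1.5
A=17: ŷ = 8 + 1.5·17 = 33.5; e = 34 − 33.5 = 0.5
A=19: ŷ = 8 + 1.5·19 = 36.5; e = 35.5 − 36.5 = -1
SSE = 4 + 1 + 0 + 2.25 + 2.25 + 2.25 + 0.25 + 1 = 13
s = √(13/6) = √2.16667 ≈ 1.4720

s = 1.4720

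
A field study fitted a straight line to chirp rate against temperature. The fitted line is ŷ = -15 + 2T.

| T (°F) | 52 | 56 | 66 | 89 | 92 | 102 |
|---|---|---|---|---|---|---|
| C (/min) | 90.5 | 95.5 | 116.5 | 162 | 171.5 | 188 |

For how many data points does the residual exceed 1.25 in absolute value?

T=52: ŷ = -15 + 2·52 = 89; e = 90.5 − 89 = 1.5
T=56: ŷ = -15 + 2·56 = 97; e = 95.5 − 97 = -1.5
T=66: ŷ = -15 + 2·66 = 117; e = 116.5 − 117 = -0.5
T=89: ŷ = -15 + 2·89 = 163; e = 162 − 163 = -1
T=92: ŷ = -15 + 2·92 = 169; e = 171.5 − 169 = 2.5
T=102: ŷ = -15 + 2·102 = 189; e = 188 − 189 = -1
|e| > 1.25: T=52 (|e|=1.5), T=56 (|e|=1.5), T=92 (|e|=2.5) → 3

3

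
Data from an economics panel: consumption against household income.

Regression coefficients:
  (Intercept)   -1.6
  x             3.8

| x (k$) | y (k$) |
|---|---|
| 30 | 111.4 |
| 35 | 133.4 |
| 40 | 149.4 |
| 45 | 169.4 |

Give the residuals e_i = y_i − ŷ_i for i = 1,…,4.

-1, 2, -1, 0

x=30: ŷ = -1.6 + 3.8·30 = 112.4; e = 111.4 − 112.4 = -1
x=35: ŷ = -1.6 + 3.8·35 = 131.4; e = 133.4 − 131.4 = 2
x=40: ŷ = -1.6 + 3.8·40 = 150.4; e = 149.4 − 150.4 = -1
x=45: ŷ = -1.6 + 3.8·45 = 169.4; e = 169.4 − 169.4 = 0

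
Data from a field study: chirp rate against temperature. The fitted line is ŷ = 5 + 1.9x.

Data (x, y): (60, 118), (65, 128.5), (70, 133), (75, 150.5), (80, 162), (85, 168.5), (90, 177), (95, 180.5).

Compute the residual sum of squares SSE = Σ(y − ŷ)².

SSE = 90

x=60: ŷ = 5 + 1.9·60 = 119; r = 118 − 119 = -1
x=65: ŷ = 5 + 1.9·65 = 128.5; r = 128.5 − 128.5 = 0
x=70: ŷ = 5 + 1.9·70 = 138; r = 133 − 138 = -5
x=75: ŷ = 5 + 1.9·75 = 147.5; r = 150.5 − 147.5 = 3
x=80: ŷ = 5 + 1.9·80 = 157; r = 162 − 157 = 5
x=85: ŷ = 5 + 1.9·85 = 166.5; r = 168.5 − 166.5 = 2
x=90: ŷ = 5 + 1.9·90 = 176; r = 177 − 176 = 1
x=95: ŷ = 5 + 1.9·95 = 185.5; r = 180.5 − 185.5 = -5
SSE = 1 + 0 + 25 + 9 + 25 + 4 + 1 + 25 = 90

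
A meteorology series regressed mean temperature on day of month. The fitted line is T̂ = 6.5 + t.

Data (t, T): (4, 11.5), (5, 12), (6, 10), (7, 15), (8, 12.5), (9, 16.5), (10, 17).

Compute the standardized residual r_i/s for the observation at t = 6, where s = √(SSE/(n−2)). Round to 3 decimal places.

-1.443

t=4: T̂ = 6.5 + 4 = 10.5; r = 11.5 − 10.5 = 1
t=5: T̂ = 6.5 + 5 = 11.5; r = 12 − 11.5 = 0.5
t=6: T̂ = 6.5 + 6 = 12.5; r = 10 − 12.5 = -2.5
t=7: T̂ = 6.5 + 7 = 13.5; r = 15 − 13.5 = 1.5
t=8: T̂ = 6.5 + 8 = 14.5; r = 12.5 − 14.5 = -2
t=9: T̂ = 6.5 + 9 = 15.5; r = 16.5 − 15.5 = 1
t=10: T̂ = 6.5 + 10 = 16.5; r = 17 − 16.5 = 0.5
SSE = 1 + 0.25 + 6.25 + 2.25 + 4 + 1 + 0.25 = 15
s = √(15/5) = 1.73205
r/s = -2.5 / 1.73205 = -1.443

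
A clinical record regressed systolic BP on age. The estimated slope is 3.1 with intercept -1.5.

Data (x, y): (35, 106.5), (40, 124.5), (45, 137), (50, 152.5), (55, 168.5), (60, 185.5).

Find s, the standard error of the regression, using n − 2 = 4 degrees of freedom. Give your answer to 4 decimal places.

s = 1.3693

x=35: ŷ = -1.5 + 3.1·35 = 107; r = 106.5 − 107 = -0.5
x=40: ŷ = -1.5 + 3.1·40 = 122.5; r = 124.5 − 122.5 = 2
x=45: ŷ = -1.5 + 3.1·45 = 138; r = 137 − 138 = -1
x=50: ŷ = -1.5 + 3.1·50 = 153.5; r = 152.5 − 153.5 = -1
x=55: ŷ = -1.5 + 3.1·55 = 169; r = 168.5 − 169 = -0.5
x=60: ŷ = -1.5 + 3.1·60 = 184.5; r = 185.5 − 184.5 = 1
SSE = 0.25 + 4 + 1 + 1 + 0.25 + 1 = 7.5
s = √(7.5/4) = √1.875 ≈ 1.3693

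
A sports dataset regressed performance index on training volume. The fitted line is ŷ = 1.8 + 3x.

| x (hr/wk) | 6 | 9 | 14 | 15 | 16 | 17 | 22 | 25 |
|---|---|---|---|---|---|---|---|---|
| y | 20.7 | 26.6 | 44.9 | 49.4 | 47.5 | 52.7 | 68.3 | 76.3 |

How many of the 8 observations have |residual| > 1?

4

x=6: ŷ = 1.8 + 3·6 = 19.8; r = 20.7 − 19.8 = 0.9
x=9: ŷ = 1.8 + 3·9 = 28.8; r = 26.6 − 28.8 = -2.2
x=14: ŷ = 1.8 + 3·14 = 43.8; r = 44.9 − 43.8 = 1.1
x=15: ŷ = 1.8 + 3·15 = 46.8; r = 49.4 − 46.8 = 2.6
x=16: ŷ = 1.8 + 3·16 = 49.8; r = 47.5 − 49.8 = -2.3
x=17: ŷ = 1.8 + 3·17 = 52.8; r = 52.7 − 52.8 = -0.1
x=22: ŷ = 1.8 + 3·22 = 67.8; r = 68.3 − 67.8 = 0.5
x=25: ŷ = 1.8 + 3·25 = 76.8; r = 76.3 − 76.8 = -0.5
|r| > 1: x=9 (|r|=2.2), x=14 (|r|=1.1), x=15 (|r|=2.6), x=16 (|r|=2.3) → 4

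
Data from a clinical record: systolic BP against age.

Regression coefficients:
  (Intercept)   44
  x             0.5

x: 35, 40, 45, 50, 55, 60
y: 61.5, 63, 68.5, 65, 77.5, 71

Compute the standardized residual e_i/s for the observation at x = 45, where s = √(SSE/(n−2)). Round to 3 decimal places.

0.492

x=35: ŷ = 44 + 0.5·35 = 61.5; e = 61.5 − 61.5 = 0
x=40: ŷ = 44 + 0.5·40 = 64; e = 63 − 64 = -1
x=45: ŷ = 44 + 0.5·45 = 66.5; e = 68.5 − 66.5 = 2
x=50: ŷ = 44 + 0.5·50 = 69; e = 65 − 69 = -4
x=55: ŷ = 44 + 0.5·55 = 71.5; e = 77.5 − 71.5 = 6
x=60: ŷ = 44 + 0.5·60 = 74; e = 71 − 74 = -3
SSE = 0 + 1 + 4 + 16 + 36 + 9 = 66
s = √(66/4) = 4.06202
e/s = 2 / 4.06202 = 0.492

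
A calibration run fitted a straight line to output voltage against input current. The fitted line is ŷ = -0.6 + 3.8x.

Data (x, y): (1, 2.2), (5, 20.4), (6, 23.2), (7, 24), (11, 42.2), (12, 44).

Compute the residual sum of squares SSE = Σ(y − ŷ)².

SSE = 12

x=1: ŷ = -0.6 + 3.8·1 = 3.2; e = 2.2 − 3.2 = -1
x=5: ŷ = -0.6 + 3.8·5 = 18.4; e = 20.4 − 18.4 = 2
x=6: ŷ = -0.6 + 3.8·6 = 22.2; e = 23.2 − 22.2 = 1
x=7: ŷ = -0.6 + 3.8·7 = 26; e = 24 − 26 = -2
x=11: ŷ = -0.6 + 3.8·11 = 41.2; e = 42.2 − 41.2 = 1
x=12: ŷ = -0.6 + 3.8·12 = 45; e = 44 − 45 = -1
SSE = 1 + 4 + 1 + 4 + 1 + 1 = 12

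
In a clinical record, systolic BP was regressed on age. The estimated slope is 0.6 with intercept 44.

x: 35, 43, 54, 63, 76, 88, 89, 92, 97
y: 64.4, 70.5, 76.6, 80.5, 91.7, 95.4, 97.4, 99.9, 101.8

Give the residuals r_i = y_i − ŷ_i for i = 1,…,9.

-0.6, 0.7, 0.2, -1.3, 2.1, -1.4, 0, 0.7, -0.4

x=35: ŷ = 44 + 0.6·35 = 65; r = 64.4 − 65 = -0.6
x=43: ŷ = 44 + 0.6·43 = 69.8; r = 70.5 − 69.8 = 0.7
x=54: ŷ = 44 + 0.6·54 = 76.4; r = 76.6 − 76.4 = 0.2
x=63: ŷ = 44 + 0.6·63 = 81.8; r = 80.5 − 81.8 = -1.3
x=76: ŷ = 44 + 0.6·76 = 89.6; r = 91.7 − 89.6 = 2.1
x=88: ŷ = 44 + 0.6·88 = 96.8; r = 95.4 − 96.8 = -1.4
x=89: ŷ = 44 + 0.6·89 = 97.4; r = 97.4 − 97.4 = 0
x=92: ŷ = 44 + 0.6·92 = 99.2; r = 99.9 − 99.2 = 0.7
x=97: ŷ = 44 + 0.6·97 = 102.2; r = 101.8 − 102.2 = -0.4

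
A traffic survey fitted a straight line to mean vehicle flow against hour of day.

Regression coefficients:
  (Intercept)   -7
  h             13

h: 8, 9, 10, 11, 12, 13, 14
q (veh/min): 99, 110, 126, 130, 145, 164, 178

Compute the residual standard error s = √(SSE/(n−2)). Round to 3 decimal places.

h=8: ŷ = -7 + 13·8 = 97; e = 99 − 97 = 2
h=9: ŷ = -7 + 13·9 = 110; e = 110 − 110 = 0
h=10: ŷ = -7 + 13·10 = 123; e = 126 − 123 = 3
h=11: ŷ = -7 + 13·11 = 136; e = 130 − 136 = -6
h=12: ŷ = -7 + 13·12 = 149; e = 145 − 149 = -4
h=13: ŷ = -7 + 13·13 = 162; e = 164 − 162 = 2
h=14: ŷ = -7 + 13·14 = 175; e = 178 − 175 = 3
SSE = 4 + 0 + 9 + 36 + 16 + 4 + 9 = 78
s = √(78/5) = √15.6 ≈ 3.950

s = 3.950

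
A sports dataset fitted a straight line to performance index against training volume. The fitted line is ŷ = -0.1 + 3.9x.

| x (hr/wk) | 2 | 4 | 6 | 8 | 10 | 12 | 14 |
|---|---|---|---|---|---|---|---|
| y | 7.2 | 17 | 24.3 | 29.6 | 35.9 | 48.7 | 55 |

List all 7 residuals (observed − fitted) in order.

x=2: ŷ = -0.1 + 3.9·2 = 7.7; r = 7.2 − 7.7 = -0.5
x=4: ŷ = -0.1 + 3.9·4 = 15.5; r = 17 − 15.5 = 1.5
x=6: ŷ = -0.1 + 3.9·6 = 23.3; r = 24.3 − 23.3 = 1
x=8: ŷ = -0.1 + 3.9·8 = 31.1; r = 29.6 − 31.1 = -1.5
x=10: ŷ = -0.1 + 3.9·10 = 38.9; r = 35.9 − 38.9 = -3
x=12: ŷ = -0.1 + 3.9·12 = 46.7; r = 48.7 − 46.7 = 2
x=14: ŷ = -0.1 + 3.9·14 = 54.5; r = 55 − 54.5 = 0.5

-0.5, 1.5, 1, -1.5, -3, 2, 0.5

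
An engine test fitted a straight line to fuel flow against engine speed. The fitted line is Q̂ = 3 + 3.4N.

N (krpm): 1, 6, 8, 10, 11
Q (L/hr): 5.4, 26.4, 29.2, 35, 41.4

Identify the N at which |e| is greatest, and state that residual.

N=1: Q̂ = 3 + 3.4·1 = 6.4; e = 5.4 − 6.4 = -1
N=6: Q̂ = 3 + 3.4·6 = 23.4; e = 26.4 − 23.4 = 3
N=8: Q̂ = 3 + 3.4·8 = 30.2; e = 29.2 − 30.2 = -1
N=10: Q̂ = 3 + 3.4·10 = 37; e = 35 − 37 = -2
N=11: Q̂ = 3 + 3.4·11 = 40.4; e = 41.4 − 40.4 = 1
Largest |e| is 3 at N = 6, residual 3.

N = 6, e = 3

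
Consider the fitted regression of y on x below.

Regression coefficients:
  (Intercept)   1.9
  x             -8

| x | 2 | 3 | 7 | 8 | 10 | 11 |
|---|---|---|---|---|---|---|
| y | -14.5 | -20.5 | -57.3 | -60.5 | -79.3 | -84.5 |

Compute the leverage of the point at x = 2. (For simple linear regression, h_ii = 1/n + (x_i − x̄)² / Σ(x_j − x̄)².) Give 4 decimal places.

h = 0.5162

x̄ = (2 + 3 + 7 + 8 + 10 + 11)/6 = 6.83333
Σ(x − x̄)² = 23.3611 + 14.6944 + 0.0277778 + 1.36111 + 10.0278 + 17.3611 = 66.8333
h = 1/6 + (-4.83333)²/66.8333 = 0.166667 + 0.349543 = 0.5162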